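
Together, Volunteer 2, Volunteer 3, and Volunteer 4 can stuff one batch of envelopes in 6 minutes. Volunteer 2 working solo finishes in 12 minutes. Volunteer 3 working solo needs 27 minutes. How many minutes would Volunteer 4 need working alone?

108/5 minutes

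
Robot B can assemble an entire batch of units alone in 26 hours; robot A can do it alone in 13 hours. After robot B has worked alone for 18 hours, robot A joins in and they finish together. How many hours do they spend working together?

8/3 hours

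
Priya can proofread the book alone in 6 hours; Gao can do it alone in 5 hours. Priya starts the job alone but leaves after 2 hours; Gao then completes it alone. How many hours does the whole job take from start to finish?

In 2 hours Priya does 2/6 = 1/3 of the job, leaving 2/3.
Gao works at 1/5 per hour, so finishing takes 2/3 ÷ 1/5 = 10/3 hours.
Total time = 2 + 10/3 = 16/3 hours.

16/3 hours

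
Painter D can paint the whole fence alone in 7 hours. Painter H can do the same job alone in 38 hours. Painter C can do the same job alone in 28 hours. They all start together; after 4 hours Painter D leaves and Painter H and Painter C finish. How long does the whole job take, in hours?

In the first 4 hours the combined rate is 109/532, so 109/133 of the job is done, leaving 24/133.
After Painter D leaves the rate is 33/532 per hour; the remaining 24/133 takes 32/11 hours.
Total = 4 + 32/11 = 76/11 hours.

76/11 hours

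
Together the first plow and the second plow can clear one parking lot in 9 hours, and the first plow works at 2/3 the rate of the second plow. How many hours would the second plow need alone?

Let the second plow's rate be r; then the first plow's rate is (2/3)r, so together (2/3 + 1)r = (5/3)r = 1/9.
Thus r = 1/15 per hour.
The second plow alone: 15 hours; the first plow alone: 45/2 hours.

15 hours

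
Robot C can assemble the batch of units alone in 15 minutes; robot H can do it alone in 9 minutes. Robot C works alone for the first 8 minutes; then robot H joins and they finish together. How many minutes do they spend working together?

In 8 minutes robot C does 8/15 of the job, leaving 7/15.
Robot C and robot H together work at 8/45 per minute, so finishing takes 7/15 ÷ 8/45 = 21/8 minutes.

21/8 minutes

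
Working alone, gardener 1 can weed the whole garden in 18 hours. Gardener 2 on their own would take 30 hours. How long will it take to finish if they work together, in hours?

With two workers the combined time is the product over the sum: 18·30/(18+30) = 540/48 = 45/4 hours.

45/4 hours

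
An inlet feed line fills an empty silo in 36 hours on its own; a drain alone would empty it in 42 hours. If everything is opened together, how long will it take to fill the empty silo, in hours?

Net rate = 1/36 − 1/42 = (7 − 6)/252 = 1/252 per hour.
Filling time = 1 ÷ (1/252) = 252 hours.

252 hours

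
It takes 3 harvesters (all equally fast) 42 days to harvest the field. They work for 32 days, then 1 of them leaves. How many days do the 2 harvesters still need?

15 days

One harvester does 1/126 of the job per day.
After 32 days with 3 harvesters, 16/21 is done (5/21 left).
With 2 harvesters the rate is 2/126 = 1/63, so the rest takes 5/21 ÷ 1/63 = 15 days.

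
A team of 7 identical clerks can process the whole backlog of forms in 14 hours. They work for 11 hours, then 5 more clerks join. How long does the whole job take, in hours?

One clerk does 1/98 of the job per hour.
After 11 hours with 7 clerks, 11/14 is done (3/14 left).
With 12 clerks the rate is 12/98 = 6/49, so the rest takes 3/14 ÷ 6/49 = 7/4 hours.
Total = 11 + 7/4 = 51/4 hours.

51/4 hours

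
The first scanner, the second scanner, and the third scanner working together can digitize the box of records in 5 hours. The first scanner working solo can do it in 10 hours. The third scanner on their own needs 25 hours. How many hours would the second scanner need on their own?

Combined rate is 1/5 per hour.
Known contribution: 1/10 + 1/25 = (5 + 2)/50 = 7/50 per hour.
So the second scanner's rate is 1/5 − 7/50 = 3/50, meaning 50/3 hours alone.

50/3 hours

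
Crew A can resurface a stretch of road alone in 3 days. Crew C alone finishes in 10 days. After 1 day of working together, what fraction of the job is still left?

17/30

Combined rate: 1/3 + 1/10 = (10 + 3)/30 = 13/30 per day.
In 1 day they complete 1·13/30 = 13/30 of the job.
So 17/30 remains.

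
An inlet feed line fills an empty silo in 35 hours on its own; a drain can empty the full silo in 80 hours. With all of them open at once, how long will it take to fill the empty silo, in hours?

Net rate = 1/35 − 1/80 = (16 − 7)/560 = 9/560 per hour.
Filling time = 1 ÷ (9/560) = 560/9 hours.

560/9 hours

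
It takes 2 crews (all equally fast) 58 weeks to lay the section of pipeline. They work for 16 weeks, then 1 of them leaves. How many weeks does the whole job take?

100 weeks

One crew does 1/116 of the job per week.
After 16 weeks with 2 crews, 8/29 is done (21/29 left).
With 1 crew the rate is 1/116, so the rest takes 21/29 ÷ 1/116 = 84 weeks.
Total = 16 + 84 = 100 weeks.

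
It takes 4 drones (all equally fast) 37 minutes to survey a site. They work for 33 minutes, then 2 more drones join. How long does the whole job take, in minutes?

One drone does 1/148 of the job per minute.
After 33 minutes with 4 drones, 33/37 is done (4/37 left).
With 6 drones the rate is 6/148 = 3/74, so the rest takes 4/37 ÷ 3/74 = 8/3 minutes.
Total = 33 + 8/3 = 107/3 minutes.

107/3 minutes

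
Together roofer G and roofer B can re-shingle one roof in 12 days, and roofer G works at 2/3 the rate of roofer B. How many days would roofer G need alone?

30 days

Let roofer B's rate be r; then roofer G's rate is (2/3)r, so together (2/3 + 1)r = (5/3)r = 1/12.
Thus r = 1/20 per day.
Roofer B alone: 20 days; roofer G alone: 30 days.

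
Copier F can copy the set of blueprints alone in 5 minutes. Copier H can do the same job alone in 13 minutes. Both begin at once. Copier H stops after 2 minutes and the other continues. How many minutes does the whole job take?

55/13 minutes

In the first 2 minutes the combined rate is 18/65, so 36/65 of the job is done, leaving 29/65.
After copier H leaves the rate is 1/5 per minute; the remaining 29/65 takes 29/13 minutes.
Total = 2 + 29/13 = 55/13 minutes.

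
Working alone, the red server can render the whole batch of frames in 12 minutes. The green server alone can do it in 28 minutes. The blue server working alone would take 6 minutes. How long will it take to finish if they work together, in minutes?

Combined rate: 1/12 + 1/28 + 1/6 = (7 + 3 + 14)/84 = 24/84 = 2/7 per minute.
Time = 1 ÷ (2/7) = 7/2 minutes.

7/2 minutes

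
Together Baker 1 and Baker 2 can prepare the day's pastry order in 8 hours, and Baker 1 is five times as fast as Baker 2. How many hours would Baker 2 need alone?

48 hours

Let Baker 2's rate be r; then Baker 1's rate is 5r, so together (5 + 1)r = 6r = 1/8.
Thus r = 1/48 per hour.
Baker 2 alone: 48 hours; Baker 1 alone: 48/5 hours.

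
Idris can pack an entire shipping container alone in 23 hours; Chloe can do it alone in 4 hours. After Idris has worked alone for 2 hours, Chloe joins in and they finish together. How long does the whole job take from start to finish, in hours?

46/9 hours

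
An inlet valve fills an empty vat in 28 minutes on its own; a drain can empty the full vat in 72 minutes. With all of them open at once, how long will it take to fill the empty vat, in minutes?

504/11 minutes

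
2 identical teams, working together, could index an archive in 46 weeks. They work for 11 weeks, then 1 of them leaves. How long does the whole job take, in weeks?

One team does 1/92 of the job per week.
After 11 weeks with 2 teams, 11/46 is done (35/46 left).
With 1 team the rate is 1/92, so the rest takes 35/46 ÷ 1/92 = 70 weeks.
Total = 11 + 70 = 81 weeks.

81 weeks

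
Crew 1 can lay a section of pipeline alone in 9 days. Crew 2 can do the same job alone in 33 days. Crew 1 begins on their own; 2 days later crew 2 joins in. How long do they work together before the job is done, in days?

11/2 days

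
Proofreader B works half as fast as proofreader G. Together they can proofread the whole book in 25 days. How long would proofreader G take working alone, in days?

Let proofreader G's rate be r; then proofreader B's rate is (1/2)r, so together (1/2 + 1)r = (3/2)r = 1/25.
Thus r = 2/75 per day.
Proofreader G alone: 75/2 days; proofreader B alone: 75 days.

75/2 days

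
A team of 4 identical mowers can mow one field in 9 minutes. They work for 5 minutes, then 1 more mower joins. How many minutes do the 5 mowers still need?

16/5 minutes

One mower does 1/36 of the job per minute.
After 5 minutes with 4 mowers, 5/9 is done (4/9 left).
With 5 mowers the rate is 5/36, so the rest takes 4/9 ÷ 5/36 = 16/5 minutes.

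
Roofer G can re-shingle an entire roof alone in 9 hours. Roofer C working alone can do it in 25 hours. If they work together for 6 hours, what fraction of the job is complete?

68/75

Combined rate: 1/9 + 1/25 = (25 + 9)/225 = 34/225 per hour.
In 6 hours they complete 6·34/225 = 68/75 of the job.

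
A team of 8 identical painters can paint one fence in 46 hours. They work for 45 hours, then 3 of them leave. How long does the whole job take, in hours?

One painter does 1/368 of the job per hour.
After 45 hours with 8 painters, 45/46 is done (1/46 left).
With 5 painters the rate is 5/368, so the rest takes 1/46 ÷ 5/368 = 8/5 hours.
Total = 45 + 8/5 = 233/5 hours.

233/5 hours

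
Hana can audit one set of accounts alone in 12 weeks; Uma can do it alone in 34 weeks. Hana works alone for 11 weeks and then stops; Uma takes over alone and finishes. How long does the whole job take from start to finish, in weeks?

In 11 weeks Hana does 11/12 of the job, leaving 1/12.
Uma works at 1/34 per week, so finishing takes 1/12 ÷ 1/34 = 17/6 weeks.
Total time = 11 + 17/6 = 83/6 weeks.

83/6 weeks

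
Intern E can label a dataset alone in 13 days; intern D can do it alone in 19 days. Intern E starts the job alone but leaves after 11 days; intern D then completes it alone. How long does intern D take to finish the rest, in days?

38/13 days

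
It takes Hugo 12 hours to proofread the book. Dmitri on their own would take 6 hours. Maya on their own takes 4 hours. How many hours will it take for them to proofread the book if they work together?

2 hours

Combined rate: 1/12 + 1/6 + 1/4 = (1 + 2 + 3)/12 = 6/12 = 1/2 per hour.
Time = 1 ÷ (1/2) = 2 hours.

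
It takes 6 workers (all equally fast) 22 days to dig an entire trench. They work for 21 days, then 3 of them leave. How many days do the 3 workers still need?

2 days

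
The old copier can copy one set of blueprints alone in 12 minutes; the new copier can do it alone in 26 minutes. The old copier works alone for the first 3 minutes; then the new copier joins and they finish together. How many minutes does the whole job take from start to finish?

174/19 minutes

In 3 minutes the old copier does 3/12 = 1/4 of the job, leaving 3/4.
The old copier and the new copier together work at 19/156 per minute, so finishing takes 3/4 ÷ 19/156 = 117/19 minutes.
Total time = 3 + 117/19 = 174/19 minutes.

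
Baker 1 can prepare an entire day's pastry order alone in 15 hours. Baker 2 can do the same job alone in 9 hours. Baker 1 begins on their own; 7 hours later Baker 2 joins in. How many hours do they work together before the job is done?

In the first 7 hours Baker 1 alone does 7/15 of the job, leaving 8/15.
Once everyone is working, combined rate: 1/15 + 1/9 = (3 + 5)/45 = 8/45 per hour.
Remaining 8/15 at 8/45 per hour takes 3 hours.

3 hours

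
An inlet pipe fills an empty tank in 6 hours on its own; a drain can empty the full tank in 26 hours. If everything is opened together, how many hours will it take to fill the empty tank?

39/5 hours

Net rate = 1/6 − 1/26 = (13 − 3)/78 = 10/78 = 5/39 per hour.
Filling time = 1 ÷ (5/39) = 39/5 hours.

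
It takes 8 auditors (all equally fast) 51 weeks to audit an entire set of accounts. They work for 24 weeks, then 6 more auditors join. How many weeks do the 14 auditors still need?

One auditor does 1/408 of the job per week.
After 24 weeks with 8 auditors, 8/17 is done (9/17 left).
With 14 auditors the rate is 14/408 = 7/204, so the rest takes 9/17 ÷ 7/204 = 108/7 weeks.

108/7 weeks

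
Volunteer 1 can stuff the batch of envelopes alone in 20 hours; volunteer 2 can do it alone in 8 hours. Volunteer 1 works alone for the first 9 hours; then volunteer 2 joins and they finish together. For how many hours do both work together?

22/7 hours

In 9 hours volunteer 1 does 9/20 of the job, leaving 11/20.
Volunteer 1 and volunteer 2 together work at 7/40 per hour, so finishing takes 11/20 ÷ 7/40 = 22/7 hours.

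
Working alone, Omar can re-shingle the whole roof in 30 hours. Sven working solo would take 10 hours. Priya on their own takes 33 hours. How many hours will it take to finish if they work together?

55/9 hours

Combined rate: 1/30 + 1/10 + 1/33 = (11 + 33 + 10)/330 = 54/330 = 9/55 per hour.
Time = 1 ÷ (9/55) = 55/9 hours.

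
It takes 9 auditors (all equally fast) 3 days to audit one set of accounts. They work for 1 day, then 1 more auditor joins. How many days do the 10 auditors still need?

9/5 days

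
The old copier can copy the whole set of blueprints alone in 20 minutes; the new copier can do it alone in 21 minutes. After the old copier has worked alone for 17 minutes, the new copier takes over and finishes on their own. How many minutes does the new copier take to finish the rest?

In 17 minutes the old copier does 17/20 of the job, leaving 3/20.
The new copier works at 1/21 per minute, so finishing takes 3/20 ÷ 1/21 = 63/20 minutes.

63/20 minutes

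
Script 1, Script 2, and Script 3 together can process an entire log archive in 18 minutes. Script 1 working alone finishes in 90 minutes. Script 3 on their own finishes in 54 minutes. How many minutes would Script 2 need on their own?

270/7 minutes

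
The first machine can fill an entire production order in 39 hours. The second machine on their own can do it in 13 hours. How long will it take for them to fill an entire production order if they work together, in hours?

Combined rate: 1/39 + 1/13 = (1 + 3)/39 = 4/39 per hour.
Time = 1 ÷ (4/39) = 39/4 hours.

39/4 hours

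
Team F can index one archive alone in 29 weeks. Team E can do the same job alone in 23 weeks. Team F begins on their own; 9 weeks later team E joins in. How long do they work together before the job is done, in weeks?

115/13 weeks

In the first 9 weeks team F alone does 9/29 of the job, leaving 20/29.
Once everyone is working, combined rate: 1/29 + 1/23 = (23 + 29)/667 = 52/667 per week.
Remaining 20/29 at 52/667 per week takes 115/13 weeks.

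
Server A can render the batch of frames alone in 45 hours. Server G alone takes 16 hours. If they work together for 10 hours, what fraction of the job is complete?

61/72

Combined rate: 1/45 + 1/16 = (16 + 45)/720 = 61/720 per hour.
In 10 hours they complete 10·61/720 = 61/72 of the job.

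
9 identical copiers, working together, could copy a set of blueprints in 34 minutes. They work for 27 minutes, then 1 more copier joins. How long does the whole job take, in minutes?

333/10 minutes

One copier does 1/306 of the job per minute.
After 27 minutes with 9 copiers, 27/34 is done (7/34 left).
With 10 copiers the rate is 10/306 = 5/153, so the rest takes 7/34 ÷ 5/153 = 63/10 minutes.
Total = 27 + 63/10 = 333/10 minutes.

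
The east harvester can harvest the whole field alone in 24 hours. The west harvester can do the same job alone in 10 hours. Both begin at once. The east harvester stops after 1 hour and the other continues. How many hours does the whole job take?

In the first 1 hour the combined rate is 17/120, so 17/120 of the job is done, leaving 103/120.
After the east harvester leaves the rate is 1/10 per hour; the remaining 103/120 takes 103/12 hours.
Total = 1 + 103/12 = 115/12 hours.

115/12 hours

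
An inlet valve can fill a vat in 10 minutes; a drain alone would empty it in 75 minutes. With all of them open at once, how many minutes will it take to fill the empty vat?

Net rate = 1/10 − 1/75 = (15 − 2)/150 = 13/150 per minute.
Filling time = 1 ÷ (13/150) = 150/13 minutes.

150/13 minutes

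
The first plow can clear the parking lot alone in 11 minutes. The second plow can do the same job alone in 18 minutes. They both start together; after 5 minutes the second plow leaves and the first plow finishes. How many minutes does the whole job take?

143/18 minutes

In the first 5 minutes the combined rate is 29/198, so 145/198 of the job is done, leaving 53/198.
After the second plow leaves the rate is 1/11 per minute; the remaining 53/198 takes 53/18 minutes.
Total = 5 + 53/18 = 143/18 minutes.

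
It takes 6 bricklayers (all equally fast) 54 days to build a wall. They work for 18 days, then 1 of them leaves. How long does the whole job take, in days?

306/5 days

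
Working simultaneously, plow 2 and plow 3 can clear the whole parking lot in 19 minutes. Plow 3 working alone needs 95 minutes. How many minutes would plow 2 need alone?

95/4 minutes

Combined rate is 1/19 per minute.
Known contribution: 1/95 per minute.
So plow 2's rate is 1/19 − 1/95 = 4/95, meaning 95/4 minutes alone.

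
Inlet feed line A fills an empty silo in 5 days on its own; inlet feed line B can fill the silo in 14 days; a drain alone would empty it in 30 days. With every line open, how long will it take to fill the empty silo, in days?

21/5 days

Net rate = 1/5 + 1/14 − 1/30 = (42 + 15 − 7)/210 = 50/210 = 5/21 per day.
Filling time = 1 ÷ (5/21) = 21/5 days.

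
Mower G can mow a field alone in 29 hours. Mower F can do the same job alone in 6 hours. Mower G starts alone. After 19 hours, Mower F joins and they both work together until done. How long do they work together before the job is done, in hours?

In the first 19 hours Mower G alone does 19/29 of the job, leaving 10/29.
Once everyone is working, combined rate: 1/29 + 1/6 = (6 + 29)/174 = 35/174 per hour.
Remaining 10/29 at 35/174 per hour takes 12/7 hours.

12/7 hours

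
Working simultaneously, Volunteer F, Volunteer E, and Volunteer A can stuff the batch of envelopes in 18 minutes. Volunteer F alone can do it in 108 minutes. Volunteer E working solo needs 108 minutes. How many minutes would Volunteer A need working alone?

Combined rate is 1/18 per minute.
Known contribution: 1/108 + 1/108 = (1 + 1)/108 = 2/108 = 1/54 per minute.
So Volunteer A's rate is 1/18 − 1/54 = 1/27, meaning 27 minutes alone.

27 minutes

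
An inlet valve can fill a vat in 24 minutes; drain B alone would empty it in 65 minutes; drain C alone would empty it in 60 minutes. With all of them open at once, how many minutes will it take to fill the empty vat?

Net rate = 1/24 − 1/65 − 1/60 = (65 − 24 − 26)/1560 = 15/1560 = 1/104 per minute.
Filling time = 1 ÷ (1/104) = 104 minutes.

104 minutes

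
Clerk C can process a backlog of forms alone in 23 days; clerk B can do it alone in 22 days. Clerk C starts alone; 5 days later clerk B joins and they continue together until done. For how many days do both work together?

44/5 days

In 5 days clerk C does 5/23 of the job, leaving 18/23.
Clerk C and clerk B together work at 45/506 per day, so finishing takes 18/23 ÷ 45/506 = 44/5 days.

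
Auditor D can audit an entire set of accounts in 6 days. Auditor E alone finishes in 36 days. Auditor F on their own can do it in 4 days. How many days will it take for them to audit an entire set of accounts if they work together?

9/4 days

Combined rate: 1/6 + 1/36 + 1/4 = (6 + 1 + 9)/36 = 16/36 = 4/9 per day.
Time = 1 ÷ (4/9) = 9/4 days.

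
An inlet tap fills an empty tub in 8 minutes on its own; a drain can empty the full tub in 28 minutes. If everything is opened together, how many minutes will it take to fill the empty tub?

56/5 minutes

Net rate = 1/8 − 1/28 = (7 − 2)/56 = 5/56 per minute.
Filling time = 1 ÷ (5/56) = 56/5 minutes.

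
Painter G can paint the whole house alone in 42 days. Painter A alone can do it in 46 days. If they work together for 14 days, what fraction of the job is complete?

44/69

Combined rate: 1/42 + 1/46 = (23 + 21)/966 = 44/966 = 22/483 per day.
In 14 days they complete 14·22/483 = 44/69 of the job.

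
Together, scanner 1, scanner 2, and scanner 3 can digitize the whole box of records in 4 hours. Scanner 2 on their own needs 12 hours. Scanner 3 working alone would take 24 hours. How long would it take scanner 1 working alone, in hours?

Combined rate is 1/4 per hour.
Known contribution: 1/12 + 1/24 = (2 + 1)/24 = 3/24 = 1/8 per hour.
So scanner 1's rate is 1/4 − 1/8 = 1/8, meaning 8 hours alone.

8 hours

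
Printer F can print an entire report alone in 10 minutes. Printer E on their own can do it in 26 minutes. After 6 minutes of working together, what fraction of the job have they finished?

54/65

Combined rate: 1/10 + 1/26 = (13 + 5)/130 = 18/130 = 9/65 per minute.
In 6 minutes they complete 6·9/65 = 54/65 of the job.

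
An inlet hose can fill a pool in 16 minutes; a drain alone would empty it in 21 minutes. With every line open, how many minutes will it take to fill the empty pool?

336/5 minutes

Net rate = 1/16 − 1/21 = (21 − 16)/336 = 5/336 per minute.
Filling time = 1 ÷ (5/336) = 336/5 minutes.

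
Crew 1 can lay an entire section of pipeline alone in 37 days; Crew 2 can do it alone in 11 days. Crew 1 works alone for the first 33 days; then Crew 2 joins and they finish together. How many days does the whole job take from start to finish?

407/12 days

In 33 days Crew 1 does 33/37 of the job, leaving 4/37.
Crew 1 and Crew 2 together work at 48/407 per day, so finishing takes 4/37 ÷ 48/407 = 11/12 days.
Total time = 33 + 11/12 = 407/12 days.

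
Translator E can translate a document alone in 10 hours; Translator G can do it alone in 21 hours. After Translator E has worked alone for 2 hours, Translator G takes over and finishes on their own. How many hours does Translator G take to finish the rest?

84/5 hours

In 2 hours Translator E does 2/10 = 1/5 of the job, leaving 4/5.
Translator G works at 1/21 per hour, so finishing takes 4/5 ÷ 1/21 = 84/5 hours.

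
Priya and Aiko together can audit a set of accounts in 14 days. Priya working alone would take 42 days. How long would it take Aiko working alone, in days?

21 days

Combined rate is 1/14 per day.
Known contribution: 1/42 per day.
So Aiko's rate is 1/14 − 1/42 = 1/21, meaning 21 days alone.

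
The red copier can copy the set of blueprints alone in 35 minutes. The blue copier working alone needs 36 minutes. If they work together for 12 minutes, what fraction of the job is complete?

Combined rate: 1/35 + 1/36 = (36 + 35)/1260 = 71/1260 per minute.
In 12 minutes they complete 12·71/1260 = 71/105 of the job.

71/105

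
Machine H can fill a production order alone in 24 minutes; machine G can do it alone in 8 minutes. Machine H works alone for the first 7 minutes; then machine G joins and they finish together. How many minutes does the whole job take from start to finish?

In 7 minutes machine H does 7/24 of the job, leaving 17/24.
Machine H and machine G together work at 1/6 per minute, so finishing takes 17/24 ÷ 1/6 = 17/4 minutes.
Total time = 7 + 17/4 = 45/4 minutes.

45/4 minutes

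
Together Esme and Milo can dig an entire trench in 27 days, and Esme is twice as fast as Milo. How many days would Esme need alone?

81/2 days

Let Milo's rate be r; then Esme's rate is 2r, so together (2 + 1)r = 3r = 1/27.
Thus r = 1/81 per day.
Milo alone: 81 days; Esme alone: 81/2 days.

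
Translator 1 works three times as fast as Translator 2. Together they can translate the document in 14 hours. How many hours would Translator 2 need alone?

56 hours

Let Translator 2's rate be r; then Translator 1's rate is 3r, so together (3 + 1)r = 4r = 1/14.
Thus r = 1/56 per hour.
Translator 2 alone: 56 hours; Translator 1 alone: 56/3 hours.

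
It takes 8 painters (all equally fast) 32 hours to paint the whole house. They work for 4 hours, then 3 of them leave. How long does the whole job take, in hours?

One painter does 1/256 of the job per hour.
After 4 hours with 8 painters, 1/8 is done (7/8 left).
With 5 painters the rate is 5/256, so the rest takes 7/8 ÷ 5/256 = 224/5 hours.
Total = 4 + 224/5 = 244/5 hours.

244/5 hours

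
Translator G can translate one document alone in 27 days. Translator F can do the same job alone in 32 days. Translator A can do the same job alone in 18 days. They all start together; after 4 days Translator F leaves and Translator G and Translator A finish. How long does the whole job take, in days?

In the first 4 days the combined rate is 107/864, so 107/216 of the job is done, leaving 109/216.
After Translator F leaves the rate is 5/54 per day; the remaining 109/216 takes 109/20 days.
Total = 4 + 109/20 = 189/20 days.

189/20 days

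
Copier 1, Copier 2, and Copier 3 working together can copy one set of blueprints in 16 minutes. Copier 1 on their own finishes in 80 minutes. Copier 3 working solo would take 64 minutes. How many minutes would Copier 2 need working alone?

Combined rate is 1/16 per minute.
Known contribution: 1/80 + 1/64 = (4 + 5)/320 = 9/320 per minute.
So Copier 2's rate is 1/16 − 9/320 = 11/320, meaning 320/11 minutes alone.

320/11 minutes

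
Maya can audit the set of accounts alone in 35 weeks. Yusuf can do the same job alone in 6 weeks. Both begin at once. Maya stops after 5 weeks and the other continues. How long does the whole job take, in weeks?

36/7 weeks

In the first 5 weeks the combined rate is 41/210, so 41/42 of the job is done, leaving 1/42.
After Maya leaves the rate is 1/6 per week; the remaining 1/42 takes 1/7 weeks.
Total = 5 + 1/7 = 36/7 weeks.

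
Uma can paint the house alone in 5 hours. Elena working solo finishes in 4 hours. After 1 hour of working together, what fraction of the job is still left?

Combined rate: 1/5 + 1/4 = (4 + 5)/20 = 9/20 per hour.
In 1 hour they complete 1·9/20 = 9/20 of the job.
So 11/20 remains.

11/20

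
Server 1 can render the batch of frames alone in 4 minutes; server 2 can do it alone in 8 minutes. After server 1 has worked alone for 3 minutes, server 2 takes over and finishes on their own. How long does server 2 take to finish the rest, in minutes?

2 minutes

In 3 minutes server 1 does 3/4 of the job, leaving 1/4.
Server 2 works at 1/8 per minute, so finishing takes 1/4 ÷ 1/8 = 2 minutes.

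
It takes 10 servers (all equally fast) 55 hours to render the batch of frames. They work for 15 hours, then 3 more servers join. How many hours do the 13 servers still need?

One server does 1/550 of the job per hour.
After 15 hours with 10 servers, 3/11 is done (8/11 left).
With 13 servers the rate is 13/550, so the rest takes 8/11 ÷ 13/550 = 400/13 hours.

400/13 hours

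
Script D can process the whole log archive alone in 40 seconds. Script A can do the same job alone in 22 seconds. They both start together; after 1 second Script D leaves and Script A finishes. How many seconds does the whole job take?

429/20 seconds

In the first 1 second the combined rate is 31/440, so 31/440 of the job is done, leaving 409/440.
After Script D leaves the rate is 1/22 per second; the remaining 409/440 takes 409/20 seconds.
Total = 1 + 409/20 = 429/20 seconds.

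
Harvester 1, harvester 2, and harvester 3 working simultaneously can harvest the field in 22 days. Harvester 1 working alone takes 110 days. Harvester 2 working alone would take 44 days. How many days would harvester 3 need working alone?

Combined rate is 1/22 per day.
Known contribution: 1/110 + 1/44 = (2 + 5)/220 = 7/220 per day.
So harvester 3's rate is 1/22 − 7/220 = 3/220, meaning 220/3 days alone.

220/3 days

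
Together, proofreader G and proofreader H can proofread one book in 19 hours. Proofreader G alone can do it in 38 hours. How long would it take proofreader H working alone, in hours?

38 hours

Combined rate is 1/19 per hour.
Known contribution: 1/38 per hour.
So proofreader H's rate is 1/19 − 1/38 = 1/38, meaning 38 hours alone.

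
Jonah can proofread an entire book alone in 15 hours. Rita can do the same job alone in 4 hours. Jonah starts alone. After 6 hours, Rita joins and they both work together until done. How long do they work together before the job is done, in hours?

36/19 hours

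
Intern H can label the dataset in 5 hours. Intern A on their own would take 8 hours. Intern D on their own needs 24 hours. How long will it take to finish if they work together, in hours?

30/11 hours

Combined rate: 1/5 + 1/8 + 1/24 = (24 + 15 + 5)/120 = 44/120 = 11/30 per hour.
Time = 1 ÷ (11/30) = 30/11 hours.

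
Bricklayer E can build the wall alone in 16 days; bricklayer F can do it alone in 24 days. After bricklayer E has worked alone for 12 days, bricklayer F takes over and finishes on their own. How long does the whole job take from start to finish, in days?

18 days

In 12 days bricklayer E does 12/16 = 3/4 of the job, leaving 1/4.
Bricklayer F works at 1/24 per day, so finishing takes 1/4 ÷ 1/24 = 6 days.
Total time = 12 + 6 = 18 days.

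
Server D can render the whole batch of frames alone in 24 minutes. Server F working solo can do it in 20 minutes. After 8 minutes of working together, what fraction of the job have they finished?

Combined rate: 1/24 + 1/20 = (5 + 6)/120 = 11/120 per minute.
In 8 minutes they complete 8·11/120 = 11/15 of the job.

11/15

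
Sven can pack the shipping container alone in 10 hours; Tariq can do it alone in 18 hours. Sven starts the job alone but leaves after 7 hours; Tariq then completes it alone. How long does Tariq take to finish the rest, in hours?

27/5 hours

In 7 hours Sven does 7/10 of the job, leaving 3/10.
Tariq works at 1/18 per hour, so finishing takes 3/10 ÷ 1/18 = 27/5 hours.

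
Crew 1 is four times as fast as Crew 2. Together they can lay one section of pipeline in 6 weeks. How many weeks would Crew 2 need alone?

30 weeks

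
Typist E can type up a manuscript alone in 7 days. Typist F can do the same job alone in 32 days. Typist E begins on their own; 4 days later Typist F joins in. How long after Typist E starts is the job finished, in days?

84/13 days

In the first 4 days Typist E alone does 4/7 of the job, leaving 3/7.
Once everyone is working, combined rate: 1/7 + 1/32 = (32 + 7)/224 = 39/224 per day.
Remaining 3/7 at 39/224 per day takes 32/13 days.
Total from the start = 4 + 32/13 = 84/13 days.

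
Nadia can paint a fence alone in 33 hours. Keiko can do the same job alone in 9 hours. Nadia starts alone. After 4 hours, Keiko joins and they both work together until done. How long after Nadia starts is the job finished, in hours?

143/14 hours

In the first 4 hours Nadia alone does 4/33 of the job, leaving 29/33.
Once everyone is working, combined rate: 1/33 + 1/9 = (3 + 11)/99 = 14/99 per hour.
Remaining 29/33 at 14/99 per hour takes 87/14 hours.
Total from the start = 4 + 87/14 = 143/14 hours.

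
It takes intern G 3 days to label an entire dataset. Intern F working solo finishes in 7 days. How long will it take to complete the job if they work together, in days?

Combined rate: 1/3 + 1/7 = (7 + 3)/21 = 10/21 per day.
Time = 1 ÷ (10/21) = 21/10 days.

21/10 days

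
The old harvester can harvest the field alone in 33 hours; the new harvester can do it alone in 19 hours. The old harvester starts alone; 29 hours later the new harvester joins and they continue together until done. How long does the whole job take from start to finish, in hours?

396/13 hours

In 29 hours the old harvester does 29/33 of the job, leaving 4/33.
The old harvester and the new harvester together work at 52/627 per hour, so finishing takes 4/33 ÷ 52/627 = 19/13 hours.
Total time = 29 + 19/13 = 396/13 hours.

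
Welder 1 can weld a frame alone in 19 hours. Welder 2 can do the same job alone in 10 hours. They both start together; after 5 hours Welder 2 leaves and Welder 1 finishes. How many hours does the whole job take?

19/2 hours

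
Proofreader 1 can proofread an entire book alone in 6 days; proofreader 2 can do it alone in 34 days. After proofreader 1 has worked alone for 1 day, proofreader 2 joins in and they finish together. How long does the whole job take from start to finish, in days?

In 1 day proofreader 1 does 1/6 of the job, leaving 5/6.
Proofreader 1 and proofreader 2 together work at 10/51 per day, so finishing takes 5/6 ÷ 10/51 = 17/4 days.
Total time = 1 + 17/4 = 21/4 days.

21/4 days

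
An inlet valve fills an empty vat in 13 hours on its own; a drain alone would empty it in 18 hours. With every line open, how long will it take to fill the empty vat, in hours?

234/5 hours

Net rate = 1/13 − 1/18 = (18 − 13)/234 = 5/234 per hour.
Filling time = 1 ÷ (5/234) = 234/5 hours.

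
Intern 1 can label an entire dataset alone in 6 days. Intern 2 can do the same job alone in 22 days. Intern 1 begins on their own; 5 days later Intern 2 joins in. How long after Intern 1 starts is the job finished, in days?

81/14 days

In the first 5 days Intern 1 alone does 5/6 of the job, leaving 1/6.
Once everyone is working, combined rate: 1/6 + 1/22 = (11 + 3)/66 = 14/66 = 7/33 per day.
Remaining 1/6 at 7/33 per day takes 11/14 days.
Total from the start = 5 + 11/14 = 81/14 days.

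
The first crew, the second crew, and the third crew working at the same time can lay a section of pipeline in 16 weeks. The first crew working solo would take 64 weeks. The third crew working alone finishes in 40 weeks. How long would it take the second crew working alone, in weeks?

Combined rate is 1/16 per week.
Known contribution: 1/64 + 1/40 = (5 + 8)/320 = 13/320 per week.
So the second crew's rate is 1/16 − 13/320 = 7/320, meaning 320/7 weeks alone.

320/7 weeks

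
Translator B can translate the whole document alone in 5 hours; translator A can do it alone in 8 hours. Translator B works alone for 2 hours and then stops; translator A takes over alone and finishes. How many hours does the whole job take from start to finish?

In 2 hours translator B does 2/5 of the job, leaving 3/5.
Translator A works at 1/8 per hour, so finishing takes 3/5 ÷ 1/8 = 24/5 hours.
Total time = 2 + 24/5 = 34/5 hours.

34/5 hours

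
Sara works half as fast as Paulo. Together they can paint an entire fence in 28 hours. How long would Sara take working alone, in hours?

84 hours

Let Paulo's rate be r; then Sara's rate is (1/2)r, so together (1/2 + 1)r = (3/2)r = 1/28.
Thus r = 1/42 per hour.
Paulo alone: 42 hours; Sara alone: 84 hours.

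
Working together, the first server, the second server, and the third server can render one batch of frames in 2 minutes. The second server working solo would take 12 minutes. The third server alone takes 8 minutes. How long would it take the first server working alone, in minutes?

Combined rate is 1/2 per minute.
Known contribution: 1/12 + 1/8 = (2 + 3)/24 = 5/24 per minute.
So the first server's rate is 1/2 − 5/24 = 7/24, meaning 24/7 minutes alone.

24/7 minutes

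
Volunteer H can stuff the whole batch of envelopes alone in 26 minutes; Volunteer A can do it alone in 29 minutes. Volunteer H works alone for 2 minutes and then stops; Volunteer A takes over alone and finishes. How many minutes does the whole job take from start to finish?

In 2 minutes Volunteer H does 2/26 = 1/13 of the job, leaving 12/13.
Volunteer A works at 1/29 per minute, so finishing takes 12/13 ÷ 1/29 = 348/13 minutes.
Total time = 2 + 348/13 = 374/13 minutes.

374/13 minutes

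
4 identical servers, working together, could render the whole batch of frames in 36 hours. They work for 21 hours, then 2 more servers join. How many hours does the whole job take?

One server does 1/144 of the job per hour.
After 21 hours with 4 servers, 7/12 is done (5/12 left).
With 6 servers the rate is 6/144 = 1/24, so the rest takes 5/12 ÷ 1/24 = 10 hours.
Total = 21 + 10 = 31 hours.

31 hours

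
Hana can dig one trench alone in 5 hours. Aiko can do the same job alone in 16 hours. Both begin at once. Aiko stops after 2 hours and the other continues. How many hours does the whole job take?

35/8 hours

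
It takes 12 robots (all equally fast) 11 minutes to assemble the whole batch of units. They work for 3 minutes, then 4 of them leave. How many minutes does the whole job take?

One robot does 1/132 of the job per minute.
After 3 minutes with 12 robots, 3/11 is done (8/11 left).
With 8 robots the rate is 8/132 = 2/33, so the rest takes 8/11 ÷ 2/33 = 12 minutes.
Total = 3 + 12 = 15 minutes.

15 minutes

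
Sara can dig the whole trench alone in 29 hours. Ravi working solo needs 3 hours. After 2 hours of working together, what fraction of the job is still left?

23/87

Combined rate: 1/29 + 1/3 = (3 + 29)/87 = 32/87 per hour.
In 2 hours they complete 2·32/87 = 64/87 of the job.
So 23/87 remains.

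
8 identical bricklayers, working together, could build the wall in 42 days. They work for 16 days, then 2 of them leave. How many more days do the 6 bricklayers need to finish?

One bricklayer does 1/336 of the job per day.
After 16 days with 8 bricklayers, 8/21 is done (13/21 left).
With 6 bricklayers the rate is 6/336 = 1/56, so the rest takes 13/21 ÷ 1/56 = 104/3 days.

104/3 days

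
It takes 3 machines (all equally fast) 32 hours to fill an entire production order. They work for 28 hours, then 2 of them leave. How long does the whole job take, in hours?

40 hours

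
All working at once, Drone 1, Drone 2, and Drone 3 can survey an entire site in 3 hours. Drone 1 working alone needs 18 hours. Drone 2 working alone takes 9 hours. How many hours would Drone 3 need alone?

6 hours

Combined rate is 1/3 per hour.
Known contribution: 1/18 + 1/9 = (1 + 2)/18 = 3/18 = 1/6 per hour.
So Drone 3's rate is 1/3 − 1/6 = 1/6, meaning 6 hours alone.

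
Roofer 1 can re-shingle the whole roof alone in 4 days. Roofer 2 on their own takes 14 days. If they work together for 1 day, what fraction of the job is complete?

9/28

Combined rate: 1/4 + 1/14 = (7 + 2)/28 = 9/28 per day.
In 1 day they complete 1·9/28 = 9/28 of the job.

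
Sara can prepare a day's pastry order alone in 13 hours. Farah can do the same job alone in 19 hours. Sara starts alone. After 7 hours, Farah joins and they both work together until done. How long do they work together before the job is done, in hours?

57/16 hours

In the first 7 hours Sara alone does 7/13 of the job, leaving 6/13.
Once everyone is working, combined rate: 1/13 + 1/19 = (19 + 13)/247 = 32/247 per hour.
Remaining 6/13 at 32/247 per hour takes 57/16 hours.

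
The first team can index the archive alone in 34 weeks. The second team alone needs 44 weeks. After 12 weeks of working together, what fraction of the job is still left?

70/187

Combined rate: 1/34 + 1/44 = (22 + 17)/748 = 39/748 per week.
In 12 weeks they complete 12·39/748 = 117/187 of the job.
So 70/187 remains.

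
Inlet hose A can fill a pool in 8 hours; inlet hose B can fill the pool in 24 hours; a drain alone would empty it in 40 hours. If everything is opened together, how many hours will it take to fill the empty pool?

120/17 hours

Net rate = 1/8 + 1/24 − 1/40 = (15 + 5 − 3)/120 = 17/120 per hour.
Filling time = 1 ÷ (17/120) = 120/17 hours.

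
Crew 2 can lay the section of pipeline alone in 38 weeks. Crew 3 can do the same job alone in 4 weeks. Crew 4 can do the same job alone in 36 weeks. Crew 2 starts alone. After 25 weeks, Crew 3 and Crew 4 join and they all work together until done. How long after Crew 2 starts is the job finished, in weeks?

In the first 25 weeks Crew 2 alone does 25/38 of the job, leaving 13/38.
Once everyone is working, combined rate: 1/38 + 1/4 + 1/36 = (18 + 171 + 19)/684 = 208/684 = 52/171 per week.
Remaining 13/38 at 52/171 per week takes 9/8 weeks.
Total from the start = 25 + 9/8 = 209/8 weeks.

209/8 weeks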